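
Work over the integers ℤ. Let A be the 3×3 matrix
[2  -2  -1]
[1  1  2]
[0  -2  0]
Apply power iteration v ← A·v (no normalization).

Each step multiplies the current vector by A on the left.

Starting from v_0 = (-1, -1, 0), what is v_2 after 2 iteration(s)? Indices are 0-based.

v_2 = (2, 2, 4)

v_0 = (-1, -1, 0).
v_1 = A·v_0 = (0, -2, 2).
v_2 = A·v_1 = (2, 2, 4).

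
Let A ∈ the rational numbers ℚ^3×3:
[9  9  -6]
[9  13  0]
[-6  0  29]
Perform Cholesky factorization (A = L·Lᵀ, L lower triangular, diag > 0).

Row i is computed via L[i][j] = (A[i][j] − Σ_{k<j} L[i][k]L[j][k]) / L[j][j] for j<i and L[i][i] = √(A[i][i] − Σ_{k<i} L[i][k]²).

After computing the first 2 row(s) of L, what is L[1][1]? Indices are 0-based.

Step 1: L[0][0] = √(9) = 3.
  L[1][0] = (9) / L[0][0] = 3.
Step 2: L[1][1] = √(4) = 2.

L[1][1] = 2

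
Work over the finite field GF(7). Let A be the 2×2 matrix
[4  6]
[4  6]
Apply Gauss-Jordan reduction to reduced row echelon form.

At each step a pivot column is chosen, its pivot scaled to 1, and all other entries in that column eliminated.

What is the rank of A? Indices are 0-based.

[1] R0 /= 4  ⇒  (1, 5)
     R1 -= 4·R0  ⇒  (0, 0)
column 1 empty below row 1

rank = 1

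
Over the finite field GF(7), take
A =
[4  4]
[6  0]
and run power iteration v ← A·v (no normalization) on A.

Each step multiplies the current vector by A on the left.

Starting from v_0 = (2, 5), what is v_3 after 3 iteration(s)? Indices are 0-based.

v_3 = (3, 1)

v_0 = (2, 5).
v_1 = A·v_0 = (0, 5).
v_2 = A·v_1 = (6, 0).
v_3 = A·v_2 = (3, 1).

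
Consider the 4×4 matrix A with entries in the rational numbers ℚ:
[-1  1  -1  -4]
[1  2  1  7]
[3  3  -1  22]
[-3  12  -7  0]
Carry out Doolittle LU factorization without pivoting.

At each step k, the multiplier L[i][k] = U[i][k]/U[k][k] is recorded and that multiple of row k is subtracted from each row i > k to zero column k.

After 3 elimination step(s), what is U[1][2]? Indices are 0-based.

U[1][2] = 0

k=0: U[0][0]=-1
  eliminate (1,0): mult=-1, new row 1: (0, 3, 0, 3); set L[1][0]=-1
  eliminate (2,0): mult=-3, new row 2: (0, 6, -4, 10); set L[2][0]=-3
  eliminate (3,0): mult=3, new row 3: (0, 9, -4, 12); set L[3][0]=3
k=1: U[1][1]=3
  eliminate (2,1): mult=2, new row 2: (0, 0, -4, 4); set L[2][1]=2
  eliminate (3,1): mult=3, new row 3: (0, 0, -4, 3); set L[3][1]=3
k=2: U[2][2]=-4
  eliminate (3,2): mult=1, new row 3: (0, 0, 0, -1); set L[3][2]=1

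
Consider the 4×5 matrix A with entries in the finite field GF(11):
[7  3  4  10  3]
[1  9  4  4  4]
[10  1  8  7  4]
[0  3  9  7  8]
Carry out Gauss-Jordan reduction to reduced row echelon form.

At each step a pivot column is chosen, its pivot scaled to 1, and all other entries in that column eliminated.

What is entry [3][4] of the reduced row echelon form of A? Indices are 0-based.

M[3][4] = 3

[1] R0 /= 7  ⇒  (1, 2, 10, 3, 2)
     R1 -= 1·R0  ⇒  (0, 7, 5, 1, 2)
     R2 -= 10·R0  ⇒  (0, 3, 7, 10, 6)
[2] R1 /= 7  ⇒  (0, 1, 7, 8, 5)
     R0 -= 2·R1  ⇒  (1, 0, 7, 9, 3)
     R2 -= 3·R1  ⇒  (0, 0, 8, 8, 2)
     R3 -= 3·R1  ⇒  (0, 0, 10, 5, 4)
[3] R2 /= 8  ⇒  (0, 0, 1, 1, 3)
     R0 -= 7·R2  ⇒  (1, 0, 0, 2, 4)
     R1 -= 7·R2  ⇒  (0, 1, 0, 1, 6)
     R3 -= 10·R2  ⇒  (0, 0, 0, 6, 7)
[4] R3 /= 6  ⇒  (0, 0, 0, 1, 3)
     R0 -= 2·R3  ⇒  (1, 0, 0, 0, 9)
     R1 -= 1·R3  ⇒  (0, 1, 0, 0, 3)
     R2 -= 1·R3  ⇒  (0, 0, 1, 0, 0)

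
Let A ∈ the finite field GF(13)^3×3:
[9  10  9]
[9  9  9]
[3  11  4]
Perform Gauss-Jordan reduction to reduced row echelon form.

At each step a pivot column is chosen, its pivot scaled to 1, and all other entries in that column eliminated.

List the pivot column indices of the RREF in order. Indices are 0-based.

pivot columns: 0, 1, 2

pivot(0,0)=9: scale R0 → (1, 4, 1)
  clear (1,0): R1 −= (9)R0 → (0, 12, 0)
  clear (2,0): R2 −= (3)R0 → (0, 12, 1)
pivot(1,1)=12: scale R1 → (0, 1, 0)
  clear (0,1): R0 −= (4)R1 → (1, 0, 1)
  clear (2,1): R2 −= (12)R1 → (0, 0, 1)
pivot(2,2)=1: scale R2 → (0, 0, 1)
  clear (0,2): R0 −= (1)R2 → (1, 0, 0)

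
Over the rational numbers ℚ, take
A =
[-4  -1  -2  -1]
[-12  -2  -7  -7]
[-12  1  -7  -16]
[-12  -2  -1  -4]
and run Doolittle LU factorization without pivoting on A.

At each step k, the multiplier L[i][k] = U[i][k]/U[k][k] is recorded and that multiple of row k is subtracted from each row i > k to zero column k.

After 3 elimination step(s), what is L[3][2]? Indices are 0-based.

L[3][2] = 2

Step 1: pivot at (0,0) is -4.
  row1 ← row1 − (3)·row0  ⇒  L[1][0]=3, U row1=(0, 1, -1, -4)
  row2 ← row2 − (3)·row0  ⇒  L[2][0]=3, U row2=(0, 4, -1, -13)
  row3 ← row3 − (3)·row0  ⇒  L[3][0]=3, U row3=(0, 1, 5, -1)
Step 2: pivot at (1,1) is 1.
  row2 ← row2 − (4)·row1  ⇒  L[2][1]=4, U row2=(0, 0, 3, 3)
  row3 ← row3 − (1)·row1  ⇒  L[3][1]=1, U row3=(0, 0, 6, 3)
Step 3: pivot at (2,2) is 3.
  row3 ← row3 − (2)·row2  ⇒  L[3][2]=2, U row3=(0, 0, 0, -3)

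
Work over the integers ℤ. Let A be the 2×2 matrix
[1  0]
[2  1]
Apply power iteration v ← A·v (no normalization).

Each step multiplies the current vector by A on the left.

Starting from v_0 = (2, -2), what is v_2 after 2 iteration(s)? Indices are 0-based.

v_2 = (2, 6)

v_0 = (2, -2).
v_1 = A·v_0 = (2, 2).
v_2 = A·v_1 = (2, 6).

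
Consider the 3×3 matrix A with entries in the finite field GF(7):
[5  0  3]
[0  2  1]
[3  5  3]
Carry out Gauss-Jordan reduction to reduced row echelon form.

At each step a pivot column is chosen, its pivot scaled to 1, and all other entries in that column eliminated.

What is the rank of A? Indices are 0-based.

rank = 3

[1] R0 /= 5  ⇒  (1, 0, 2)
     R2 -= 3·R0  ⇒  (0, 5, 4)
[2] R1 /= 2  ⇒  (0, 1, 4)
     R2 -= 5·R1  ⇒  (0, 0, 5)
[3] R2 /= 5  ⇒  (0, 0, 1)
     R0 -= 2·R2  ⇒  (1, 0, 0)
     R1 -= 4·R2  ⇒  (0, 1, 0)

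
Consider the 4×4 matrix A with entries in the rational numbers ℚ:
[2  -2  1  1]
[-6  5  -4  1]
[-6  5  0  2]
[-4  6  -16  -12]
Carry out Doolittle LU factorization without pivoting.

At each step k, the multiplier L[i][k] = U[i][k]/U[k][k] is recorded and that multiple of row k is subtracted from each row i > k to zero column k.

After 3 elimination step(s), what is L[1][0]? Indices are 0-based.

Step 1: pivot at (0,0) is 2.
  row1 ← row1 − (-3)·row0  ⇒  L[1][0]=-3, U row1=(0, -1, -1, 4)
  row2 ← row2 − (-3)·row0  ⇒  L[2][0]=-3, U row2=(0, -1, 3, 5)
  row3 ← row3 − (-2)·row0  ⇒  L[3][0]=-2, U row3=(0, 2, -14, -10)
Step 2: pivot at (1,1) is -1.
  row2 ← row2 − (1)·row1  ⇒  L[2][1]=1, U row2=(0, 0, 4, 1)
  row3 ← row3 − (-2)·row1  ⇒  L[3][1]=-2, U row3=(0, 0, -16, -2)
Step 3: pivot at (2,2) is 4.
  row3 ← row3 − (-4)·row2  ⇒  L[3][2]=-4, U row3=(0, 0, 0, 2)

L[1][0] = -3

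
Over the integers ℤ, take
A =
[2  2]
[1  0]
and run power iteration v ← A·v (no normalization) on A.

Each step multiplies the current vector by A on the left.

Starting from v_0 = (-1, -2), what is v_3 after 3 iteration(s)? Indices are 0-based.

v_0 = (-1, -2).
v_1 = A·v_0 = (-6, -1).
v_2 = A·v_1 = (-14, -6).
v_3 = A·v_2 = (-40, -14).

v_3 = (-40, -14)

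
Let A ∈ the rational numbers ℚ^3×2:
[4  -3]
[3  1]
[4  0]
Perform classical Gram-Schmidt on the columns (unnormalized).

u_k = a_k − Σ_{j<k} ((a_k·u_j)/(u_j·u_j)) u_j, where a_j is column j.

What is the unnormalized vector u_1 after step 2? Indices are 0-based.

u_1 = (-87/41, 68/41, 36/41)

Step 1: u_0 = a_0 = (4, 3, 4).
Step 2: u_1 = a_1 − (-9/41)·u_0 = (-87/41, 68/41, 36/41).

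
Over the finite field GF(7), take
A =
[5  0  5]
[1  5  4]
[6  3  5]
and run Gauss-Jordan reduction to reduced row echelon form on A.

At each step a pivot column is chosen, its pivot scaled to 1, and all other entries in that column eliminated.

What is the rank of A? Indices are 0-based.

step 1: normalize row 0 (÷5) = (1, 0, 1)
  row 1: subtract 1×row0 = (0, 5, 3)
  row 2: subtract 6×row0 = (0, 3, 6)
step 2: normalize row 1 (÷5) = (0, 1, 2)
  row 2: subtract 3×row1 = (0, 0, 0)
skip col 2 (zero from row 2)

rank = 2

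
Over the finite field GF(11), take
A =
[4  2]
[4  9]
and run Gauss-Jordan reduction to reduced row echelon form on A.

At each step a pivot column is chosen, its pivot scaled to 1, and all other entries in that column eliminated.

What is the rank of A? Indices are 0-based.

[1] R0 /= 4  ⇒  (1, 6)
     R1 -= 4·R0  ⇒  (0, 7)
[2] R1 /= 7  ⇒  (0, 1)
     R0 -= 6·R1  ⇒  (1, 0)

rank = 2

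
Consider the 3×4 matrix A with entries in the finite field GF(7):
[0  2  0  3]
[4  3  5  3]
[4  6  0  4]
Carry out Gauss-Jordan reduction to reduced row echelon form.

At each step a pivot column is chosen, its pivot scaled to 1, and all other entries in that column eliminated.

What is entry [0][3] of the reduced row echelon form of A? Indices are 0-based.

M[0][3] = 4

[1] R0 <-> R1
[1] R0 /= 4  ⇒  (1, 6, 3, 6)
     R2 -= 4·R0  ⇒  (0, 3, 2, 1)
[2] R1 /= 2  ⇒  (0, 1, 0, 5)
     R0 -= 6·R1  ⇒  (1, 0, 3, 4)
     R2 -= 3·R1  ⇒  (0, 0, 2, 0)
[3] R2 /= 2  ⇒  (0, 0, 1, 0)
     R0 -= 3·R2  ⇒  (1, 0, 0, 4)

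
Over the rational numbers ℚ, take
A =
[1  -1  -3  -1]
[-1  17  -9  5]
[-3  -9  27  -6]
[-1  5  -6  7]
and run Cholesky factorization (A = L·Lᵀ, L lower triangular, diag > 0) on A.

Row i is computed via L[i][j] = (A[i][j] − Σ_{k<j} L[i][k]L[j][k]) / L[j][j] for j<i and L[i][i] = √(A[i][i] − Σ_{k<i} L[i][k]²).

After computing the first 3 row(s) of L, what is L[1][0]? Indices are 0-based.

L[1][0] = -1

Step 1: L[0][0] = √(1) = 1.
  L[1][0] = (-1) / L[0][0] = -1.
Step 2: L[1][1] = √(16) = 4.
  L[2][0] = (-3) / L[0][0] = -3.
  L[2][1] = (-12) / L[1][1] = -3.
Step 3: L[2][2] = √(9) = 3.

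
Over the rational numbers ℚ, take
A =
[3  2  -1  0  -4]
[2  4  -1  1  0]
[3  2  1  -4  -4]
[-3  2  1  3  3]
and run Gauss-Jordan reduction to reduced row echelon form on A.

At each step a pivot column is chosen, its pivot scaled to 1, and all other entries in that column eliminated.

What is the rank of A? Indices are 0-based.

pivot(0,0)=3: scale R0 → (1, 2/3, -1/3, 0, -4/3)
  clear (1,0): R1 −= (2)R0 → (0, 8/3, -1/3, 1, 8/3)
  clear (2,0): R2 −= (3)R0 → (0, 0, 2, -4, 0)
  clear (3,0): R3 −= (-3)R0 → (0, 4, 0, 3, -1)
pivot(1,1)=8/3: scale R1 → (0, 1, -1/8, 3/8, 1)
  clear (0,1): R0 −= (2/3)R1 → (1, 0, -1/4, -1/4, -2)
  clear (3,1): R3 −= (4)R1 → (0, 0, 1/2, 3/2, -5)
pivot(2,2)=2: scale R2 → (0, 0, 1, -2, 0)
  clear (0,2): R0 −= (-1/4)R2 → (1, 0, 0, -3/4, -2)
  clear (1,2): R1 −= (-1/8)R2 → (0, 1, 0, 1/8, 1)
  clear (3,2): R3 −= (1/2)R2 → (0, 0, 0, 5/2, -5)
pivot(3,3)=5/2: scale R3 → (0, 0, 0, 1, -2)
  clear (0,3): R0 −= (-3/4)R3 → (1, 0, 0, 0, -7/2)
  clear (1,3): R1 −= (1/8)R3 → (0, 1, 0, 0, 5/4)
  clear (2,3): R2 −= (-2)R3 → (0, 0, 1, 0, -4)

rank = 4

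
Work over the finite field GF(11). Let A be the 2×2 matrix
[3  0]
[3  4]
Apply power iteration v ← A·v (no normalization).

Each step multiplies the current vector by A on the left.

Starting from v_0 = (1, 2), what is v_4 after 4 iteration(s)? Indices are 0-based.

v_0 = (1, 2).
v_1 = A·v_0 = (3, 0).
v_2 = A·v_1 = (9, 9).
v_3 = A·v_2 = (5, 8).
v_4 = A·v_3 = (4, 3).

v_4 = (4, 3)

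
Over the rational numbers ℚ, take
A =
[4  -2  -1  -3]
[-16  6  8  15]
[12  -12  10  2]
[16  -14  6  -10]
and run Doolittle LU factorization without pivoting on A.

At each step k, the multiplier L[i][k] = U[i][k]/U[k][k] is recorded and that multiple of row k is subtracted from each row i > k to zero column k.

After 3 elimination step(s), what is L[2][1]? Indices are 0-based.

Step 1: pivot at (0,0) is 4.
  row1 ← row1 − (-4)·row0  ⇒  L[1][0]=-4, U row1=(0, -2, 4, 3)
  row2 ← row2 − (3)·row0  ⇒  L[2][0]=3, U row2=(0, -6, 13, 11)
  row3 ← row3 − (4)·row0  ⇒  L[3][0]=4, U row3=(0, -6, 10, 2)
Step 2: pivot at (1,1) is -2.
  row2 ← row2 − (3)·row1  ⇒  L[2][1]=3, U row2=(0, 0, 1, 2)
  row3 ← row3 − (3)·row1  ⇒  L[3][1]=3, U row3=(0, 0, -2, -7)
Step 3: pivot at (2,2) is 1.
  row3 ← row3 − (-2)·row2  ⇒  L[3][2]=-2, U row3=(0, 0, 0, -3)

L[2][1] = 3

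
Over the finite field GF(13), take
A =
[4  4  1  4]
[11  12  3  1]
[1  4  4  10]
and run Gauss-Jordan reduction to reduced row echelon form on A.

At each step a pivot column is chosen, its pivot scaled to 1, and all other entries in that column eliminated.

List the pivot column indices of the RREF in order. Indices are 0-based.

[1] R0 /= 4  ⇒  (1, 1, 10, 1)
     R1 -= 11·R0  ⇒  (0, 1, 10, 3)
     R2 -= 1·R0  ⇒  (0, 3, 7, 9)
[2] R1 /= 1  ⇒  (0, 1, 10, 3)
     R0 -= 1·R1  ⇒  (1, 0, 0, 11)
     R2 -= 3·R1  ⇒  (0, 0, 3, 0)
[3] R2 /= 3  ⇒  (0, 0, 1, 0)
     R1 -= 10·R2  ⇒  (0, 1, 0, 3)

pivot columns: 0, 1, 2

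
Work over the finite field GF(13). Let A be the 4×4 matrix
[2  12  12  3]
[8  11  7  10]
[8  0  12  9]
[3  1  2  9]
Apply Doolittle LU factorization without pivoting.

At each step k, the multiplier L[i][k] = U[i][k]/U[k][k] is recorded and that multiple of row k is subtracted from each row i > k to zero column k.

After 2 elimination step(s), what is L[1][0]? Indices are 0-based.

[col 0] pivot 2
  R1 -= 4*R0 → (0, 2, 11, 11)  (L[1][0] := 4)
  R2 -= 4*R0 → (0, 4, 3, 10)  (L[2][0] := 4)
  R3 -= 8*R0 → (0, 9, 10, 11)  (L[3][0] := 8)
[col 1] pivot 2
  R2 -= 2*R1 → (0, 0, 7, 1)  (L[2][1] := 2)
  R3 -= 11*R1 → (0, 0, 6, 7)  (L[3][1] := 11)

L[1][0] = 4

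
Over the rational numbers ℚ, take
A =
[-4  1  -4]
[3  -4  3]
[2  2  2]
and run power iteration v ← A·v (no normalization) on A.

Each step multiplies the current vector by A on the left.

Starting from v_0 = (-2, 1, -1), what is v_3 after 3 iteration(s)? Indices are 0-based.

v_0 = (-2, 1, -1).
v_1 = A·v_0 = (13, -13, -4).
v_2 = A·v_1 = (-49, 79, -8).
v_3 = A·v_2 = (307, -487, 44).

v_3 = (307, -487, 44)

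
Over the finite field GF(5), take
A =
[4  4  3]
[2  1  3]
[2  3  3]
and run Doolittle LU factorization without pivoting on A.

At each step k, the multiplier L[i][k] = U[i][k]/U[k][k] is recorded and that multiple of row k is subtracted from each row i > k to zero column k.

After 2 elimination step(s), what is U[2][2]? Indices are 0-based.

U[2][2] = 3

Step 1: pivot at (0,0) is 4.
  row1 ← row1 − (3)·row0  ⇒  L[1][0]=3, U row1=(0, 4, 4)
  row2 ← row2 − (3)·row0  ⇒  L[2][0]=3, U row2=(0, 1, 4)
Step 2: pivot at (1,1) is 4.
  row2 ← row2 − (4)·row1  ⇒  L[2][1]=4, U row2=(0, 0, 3)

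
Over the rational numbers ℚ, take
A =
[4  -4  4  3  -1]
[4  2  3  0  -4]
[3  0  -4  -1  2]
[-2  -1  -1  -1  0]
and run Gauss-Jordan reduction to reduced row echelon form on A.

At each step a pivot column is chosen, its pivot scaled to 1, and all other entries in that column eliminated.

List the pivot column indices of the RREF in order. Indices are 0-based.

pivot columns: 0, 1, 2, 3

pivot(0,0)=4: scale R0 → (1, -1, 1, 3/4, -1/4)
  clear (1,0): R1 −= (4)R0 → (0, 6, -1, -3, -3)
  clear (2,0): R2 −= (3)R0 → (0, 3, -7, -13/4, 11/4)
  clear (3,0): R3 −= (-2)R0 → (0, -3, 1, 1/2, -1/2)
pivot(1,1)=6: scale R1 → (0, 1, -1/6, -1/2, -1/2)
  clear (0,1): R0 −= (-1)R1 → (1, 0, 5/6, 1/4, -3/4)
  clear (2,1): R2 −= (3)R1 → (0, 0, -13/2, -7/4, 17/4)
  clear (3,1): R3 −= (-3)R1 → (0, 0, 1/2, -1, -2)
pivot(2,2)=-13/2: scale R2 → (0, 0, 1, 7/26, -17/26)
  clear (0,2): R0 −= (5/6)R2 → (1, 0, 0, 1/39, -8/39)
  clear (1,2): R1 −= (-1/6)R2 → (0, 1, 0, -71/156, -95/156)
  clear (3,2): R3 −= (1/2)R2 → (0, 0, 0, -59/52, -87/52)
pivot(3,3)=-59/52: scale R3 → (0, 0, 0, 1, 87/59)
  clear (0,3): R0 −= (1/39)R3 → (1, 0, 0, 0, -43/177)
  clear (1,3): R1 −= (-71/156)R3 → (0, 1, 0, 0, 11/177)
  clear (2,3): R2 −= (7/26)R3 → (0, 0, 1, 0, -62/59)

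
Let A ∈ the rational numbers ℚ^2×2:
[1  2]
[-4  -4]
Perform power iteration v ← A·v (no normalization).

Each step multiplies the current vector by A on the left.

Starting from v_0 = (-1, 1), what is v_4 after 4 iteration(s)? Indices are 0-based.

v_4 = (17, -20)

v_0 = (-1, 1).
v_1 = A·v_0 = (1, 0).
v_2 = A·v_1 = (1, -4).
v_3 = A·v_2 = (-7, 12).
v_4 = A·v_3 = (17, -20).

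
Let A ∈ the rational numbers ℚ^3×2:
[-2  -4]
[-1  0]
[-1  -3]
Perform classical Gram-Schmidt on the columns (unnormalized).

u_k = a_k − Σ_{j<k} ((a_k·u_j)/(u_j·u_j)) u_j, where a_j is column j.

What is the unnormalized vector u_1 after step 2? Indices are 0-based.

u_1 = (-1/3, 11/6, -7/6)

Step 1: u_0 = a_0 = (-2, -1, -1).
Step 2: u_1 = a_1 − (11/6)·u_0 = (-1/3, 11/6, -7/6).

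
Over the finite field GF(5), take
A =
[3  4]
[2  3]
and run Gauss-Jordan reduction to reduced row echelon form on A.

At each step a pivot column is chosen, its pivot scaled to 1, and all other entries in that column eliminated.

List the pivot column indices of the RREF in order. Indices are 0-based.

pivot columns: 0, 1

step 1: normalize row 0 (÷3) = (1, 3)
  row 1: subtract 2×row0 = (0, 2)
step 2: normalize row 1 (÷2) = (0, 1)
  row 0: subtract 3×row1 = (1, 0)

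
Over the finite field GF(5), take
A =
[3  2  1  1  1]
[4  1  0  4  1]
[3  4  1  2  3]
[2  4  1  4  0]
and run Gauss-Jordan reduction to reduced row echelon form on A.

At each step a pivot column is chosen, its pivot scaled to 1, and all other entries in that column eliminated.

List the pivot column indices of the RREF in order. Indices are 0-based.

step 1: normalize row 0 (÷3) = (1, 4, 2, 2, 2)
  row 1: subtract 4×row0 = (0, 0, 2, 1, 3)
  row 2: subtract 3×row0 = (0, 2, 0, 1, 2)
  row 3: subtract 2×row0 = (0, 1, 2, 0, 1)
step 2: exchange rows 1,2
step 2: normalize row 1 (÷2) = (0, 1, 0, 3, 1)
  row 0: subtract 4×row1 = (1, 0, 2, 0, 3)
  row 3: subtract 1×row1 = (0, 0, 2, 2, 0)
step 3: normalize row 2 (÷2) = (0, 0, 1, 3, 4)
  row 0: subtract 2×row2 = (1, 0, 0, 4, 0)
  row 3: subtract 2×row2 = (0, 0, 0, 1, 2)
step 4: normalize row 3 (÷1) = (0, 0, 0, 1, 2)
  row 0: subtract 4×row3 = (1, 0, 0, 0, 2)
  row 1: subtract 3×row3 = (0, 1, 0, 0, 0)
  row 2: subtract 3×row3 = (0, 0, 1, 0, 3)

pivot columns: 0, 1, 2, 3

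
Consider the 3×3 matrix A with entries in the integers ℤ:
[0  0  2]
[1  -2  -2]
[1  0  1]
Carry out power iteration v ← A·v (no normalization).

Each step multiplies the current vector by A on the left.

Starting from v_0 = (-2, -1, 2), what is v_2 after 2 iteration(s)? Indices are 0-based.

v_0 = (-2, -1, 2).
v_1 = A·v_0 = (4, -4, 0).
v_2 = A·v_1 = (0, 12, 4).

v_2 = (0, 12, 4)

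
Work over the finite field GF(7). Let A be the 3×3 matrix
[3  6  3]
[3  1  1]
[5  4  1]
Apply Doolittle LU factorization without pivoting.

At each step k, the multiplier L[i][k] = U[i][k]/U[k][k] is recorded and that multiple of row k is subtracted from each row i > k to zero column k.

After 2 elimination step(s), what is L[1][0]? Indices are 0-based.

L[1][0] = 1

k=0: U[0][0]=3
  eliminate (1,0): mult=1, new row 1: (0, 2, 5); set L[1][0]=1
  eliminate (2,0): mult=4, new row 2: (0, 1, 3); set L[2][0]=4
k=1: U[1][1]=2
  eliminate (2,1): mult=4, new row 2: (0, 0, 4); set L[2][1]=4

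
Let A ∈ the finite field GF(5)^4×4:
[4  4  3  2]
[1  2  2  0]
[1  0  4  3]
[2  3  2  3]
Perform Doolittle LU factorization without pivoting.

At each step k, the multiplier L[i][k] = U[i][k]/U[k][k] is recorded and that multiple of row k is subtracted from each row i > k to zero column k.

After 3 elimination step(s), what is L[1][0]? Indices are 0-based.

Step 1: pivot at (0,0) is 4.
  row1 ← row1 − (4)·row0  ⇒  L[1][0]=4, U row1=(0, 1, 0, 2)
  row2 ← row2 − (4)·row0  ⇒  L[2][0]=4, U row2=(0, 4, 2, 0)
  row3 ← row3 − (3)·row0  ⇒  L[3][0]=3, U row3=(0, 1, 3, 2)
Step 2: pivot at (1,1) is 1.
  row2 ← row2 − (4)·row1  ⇒  L[2][1]=4, U row2=(0, 0, 2, 2)
  row3 ← row3 − (1)·row1  ⇒  L[3][1]=1, U row3=(0, 0, 3, 0)
Step 3: pivot at (2,2) is 2.
  row3 ← row3 − (4)·row2  ⇒  L[3][2]=4, U row3=(0, 0, 0, 2)

L[1][0] = 4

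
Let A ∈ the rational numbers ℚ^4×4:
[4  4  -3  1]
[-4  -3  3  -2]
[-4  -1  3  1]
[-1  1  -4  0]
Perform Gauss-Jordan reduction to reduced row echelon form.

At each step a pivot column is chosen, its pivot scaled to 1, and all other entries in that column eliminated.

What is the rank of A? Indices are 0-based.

pivot(0,0)=4: scale R0 → (1, 1, -3/4, 1/4)
  clear (1,0): R1 −= (-4)R0 → (0, 1, 0, -1)
  clear (2,0): R2 −= (-4)R0 → (0, 3, 0, 2)
  clear (3,0): R3 −= (-1)R0 → (0, 2, -19/4, 1/4)
pivot(1,1)=1: scale R1 → (0, 1, 0, -1)
  clear (0,1): R0 −= (1)R1 → (1, 0, -3/4, 5/4)
  clear (2,1): R2 −= (3)R1 → (0, 0, 0, 5)
  clear (3,1): R3 −= (2)R1 → (0, 0, -19/4, 9/4)
pivot(2,2): swap R2↔R3
pivot(2,2)=-19/4: scale R2 → (0, 0, 1, -9/19)
  clear (0,2): R0 −= (-3/4)R2 → (1, 0, 0, 17/19)
pivot(3,3)=5: scale R3 → (0, 0, 0, 1)
  clear (0,3): R0 −= (17/19)R3 → (1, 0, 0, 0)
  clear (1,3): R1 −= (-1)R3 → (0, 1, 0, 0)
  clear (2,3): R2 −= (-9/19)R3 → (0, 0, 1, 0)

rank = 4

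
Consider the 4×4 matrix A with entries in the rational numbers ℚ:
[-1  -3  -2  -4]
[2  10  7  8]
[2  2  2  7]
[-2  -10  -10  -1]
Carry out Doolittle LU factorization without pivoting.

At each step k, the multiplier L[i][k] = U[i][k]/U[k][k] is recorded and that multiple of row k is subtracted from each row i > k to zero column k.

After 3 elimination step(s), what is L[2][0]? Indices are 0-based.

k=0: U[0][0]=-1
  eliminate (1,0): mult=-2, new row 1: (0, 4, 3, 0); set L[1][0]=-2
  eliminate (2,0): mult=-2, new row 2: (0, -4, -2, -1); set L[2][0]=-2
  eliminate (3,0): mult=2, new row 3: (0, -4, -6, 7); set L[3][0]=2
k=1: U[1][1]=4
  eliminate (2,1): mult=-1, new row 2: (0, 0, 1, -1); set L[2][1]=-1
  eliminate (3,1): mult=-1, new row 3: (0, 0, -3, 7); set L[3][1]=-1
k=2: U[2][2]=1
  eliminate (3,2): mult=-3, new row 3: (0, 0, 0, 4); set L[3][2]=-3

L[2][0] = -2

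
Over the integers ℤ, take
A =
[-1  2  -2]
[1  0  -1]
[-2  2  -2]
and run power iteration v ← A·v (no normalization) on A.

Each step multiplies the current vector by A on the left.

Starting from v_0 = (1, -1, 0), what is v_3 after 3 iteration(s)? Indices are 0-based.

v_3 = (-43, -3, -56)

v_0 = (1, -1, 0).
v_1 = A·v_0 = (-3, 1, -4).
v_2 = A·v_1 = (13, 1, 16).
v_3 = A·v_2 = (-43, -3, -56).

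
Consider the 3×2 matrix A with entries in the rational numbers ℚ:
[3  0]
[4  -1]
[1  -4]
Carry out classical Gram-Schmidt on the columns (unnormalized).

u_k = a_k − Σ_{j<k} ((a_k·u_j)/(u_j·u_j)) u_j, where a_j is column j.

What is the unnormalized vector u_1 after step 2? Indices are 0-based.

Step 1: u_0 = a_0 = (3, 4, 1).
Step 2: u_1 = a_1 − (-4/13)·u_0 = (12/13, 3/13, -48/13).

u_1 = (12/13, 3/13, -48/13)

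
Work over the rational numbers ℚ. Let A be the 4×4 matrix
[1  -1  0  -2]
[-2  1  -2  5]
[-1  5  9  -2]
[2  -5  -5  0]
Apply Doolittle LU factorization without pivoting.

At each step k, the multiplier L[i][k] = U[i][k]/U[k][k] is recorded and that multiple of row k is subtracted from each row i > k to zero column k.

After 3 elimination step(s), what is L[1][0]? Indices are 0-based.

L[1][0] = -2

k=0: U[0][0]=1
  eliminate (1,0): mult=-2, new row 1: (0, -1, -2, 1); set L[1][0]=-2
  eliminate (2,0): mult=-1, new row 2: (0, 4, 9, -4); set L[2][0]=-1
  eliminate (3,0): mult=2, new row 3: (0, -3, -5, 4); set L[3][0]=2
k=1: U[1][1]=-1
  eliminate (2,1): mult=-4, new row 2: (0, 0, 1, 0); set L[2][1]=-4
  eliminate (3,1): mult=3, new row 3: (0, 0, 1, 1); set L[3][1]=3
k=2: U[2][2]=1
  eliminate (3,2): mult=1, new row 3: (0, 0, 0, 1); set L[3][2]=1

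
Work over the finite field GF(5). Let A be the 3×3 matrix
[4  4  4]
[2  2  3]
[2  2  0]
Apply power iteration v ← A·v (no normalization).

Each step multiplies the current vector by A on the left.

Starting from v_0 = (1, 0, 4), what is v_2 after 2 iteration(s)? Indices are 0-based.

v_2 = (4, 4, 3)

v_0 = (1, 0, 4).
v_1 = A·v_0 = (0, 4, 2).
v_2 = A·v_1 = (4, 4, 3).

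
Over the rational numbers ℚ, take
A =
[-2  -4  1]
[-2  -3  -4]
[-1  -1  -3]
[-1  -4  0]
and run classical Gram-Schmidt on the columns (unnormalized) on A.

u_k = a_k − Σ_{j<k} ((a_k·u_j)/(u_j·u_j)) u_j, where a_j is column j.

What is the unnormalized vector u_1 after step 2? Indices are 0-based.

u_1 = (-1/5, 4/5, 9/10, -21/10)

Step 1: u_0 = a_0 = (-2, -2, -1, -1).
Step 2: u_1 = a_1 − (19/10)·u_0 = (-1/5, 4/5, 9/10, -21/10).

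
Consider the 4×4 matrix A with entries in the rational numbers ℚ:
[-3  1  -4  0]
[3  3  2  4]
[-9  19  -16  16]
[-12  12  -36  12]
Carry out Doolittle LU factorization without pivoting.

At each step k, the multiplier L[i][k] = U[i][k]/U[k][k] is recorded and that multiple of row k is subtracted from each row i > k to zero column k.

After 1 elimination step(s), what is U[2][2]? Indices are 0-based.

k=0: U[0][0]=-3
  eliminate (1,0): mult=-1, new row 1: (0, 4, -2, 4); set L[1][0]=-1
  eliminate (2,0): mult=3, new row 2: (0, 16, -4, 16); set L[2][0]=3
  eliminate (3,0): mult=4, new row 3: (0, 8, -20, 12); set L[3][0]=4

U[2][2] = -4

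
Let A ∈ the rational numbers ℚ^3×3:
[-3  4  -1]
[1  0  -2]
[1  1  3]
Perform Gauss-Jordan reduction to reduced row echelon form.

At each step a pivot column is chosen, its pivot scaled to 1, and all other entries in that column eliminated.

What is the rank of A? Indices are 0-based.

[1] R0 /= -3  ⇒  (1, -4/3, 1/3)
     R1 -= 1·R0  ⇒  (0, 4/3, -7/3)
     R2 -= 1·R0  ⇒  (0, 7/3, 8/3)
[2] R1 /= 4/3  ⇒  (0, 1, -7/4)
     R0 -= -4/3·R1  ⇒  (1, 0, -2)
     R2 -= 7/3·R1  ⇒  (0, 0, 27/4)
[3] R2 /= 27/4  ⇒  (0, 0, 1)
     R0 -= -2·R2  ⇒  (1, 0, 0)
     R1 -= -7/4·R2  ⇒  (0, 1, 0)

rank = 3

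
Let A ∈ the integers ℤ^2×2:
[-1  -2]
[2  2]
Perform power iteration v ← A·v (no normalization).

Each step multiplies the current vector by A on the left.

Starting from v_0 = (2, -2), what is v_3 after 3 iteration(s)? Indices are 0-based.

v_3 = (-6, 4)

v_0 = (2, -2).
v_1 = A·v_0 = (2, 0).
v_2 = A·v_1 = (-2, 4).
v_3 = A·v_2 = (-6, 4).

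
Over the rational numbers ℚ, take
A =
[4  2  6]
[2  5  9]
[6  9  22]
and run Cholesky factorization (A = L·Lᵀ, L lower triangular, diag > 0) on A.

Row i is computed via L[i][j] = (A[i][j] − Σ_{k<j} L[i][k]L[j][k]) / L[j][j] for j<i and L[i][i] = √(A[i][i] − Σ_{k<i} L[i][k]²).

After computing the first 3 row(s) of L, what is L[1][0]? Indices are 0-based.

L[1][0] = 1

Step 1: L[0][0] = √(4) = 2.
  L[1][0] = (2) / L[0][0] = 1.
Step 2: L[1][1] = √(4) = 2.
  L[2][0] = (6) / L[0][0] = 3.
  L[2][1] = (6) / L[1][1] = 3.
Step 3: L[2][2] = √(4) = 2.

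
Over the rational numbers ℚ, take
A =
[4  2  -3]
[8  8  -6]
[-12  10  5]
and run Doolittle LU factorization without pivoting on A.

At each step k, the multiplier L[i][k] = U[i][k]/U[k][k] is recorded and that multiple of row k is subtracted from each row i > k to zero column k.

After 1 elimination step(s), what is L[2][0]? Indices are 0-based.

[col 0] pivot 4
  R1 -= 2*R0 → (0, 4, 0)  (L[1][0] := 2)
  R2 -= -3*R0 → (0, 16, -4)  (L[2][0] := -3)

L[2][0] = -3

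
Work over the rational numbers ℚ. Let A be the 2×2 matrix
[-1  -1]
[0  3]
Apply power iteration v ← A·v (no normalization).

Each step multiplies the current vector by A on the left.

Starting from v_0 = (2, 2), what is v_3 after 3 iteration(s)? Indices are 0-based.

v_0 = (2, 2).
v_1 = A·v_0 = (-4, 6).
v_2 = A·v_1 = (-2, 18).
v_3 = A·v_2 = (-16, 54).

v_3 = (-16, 54)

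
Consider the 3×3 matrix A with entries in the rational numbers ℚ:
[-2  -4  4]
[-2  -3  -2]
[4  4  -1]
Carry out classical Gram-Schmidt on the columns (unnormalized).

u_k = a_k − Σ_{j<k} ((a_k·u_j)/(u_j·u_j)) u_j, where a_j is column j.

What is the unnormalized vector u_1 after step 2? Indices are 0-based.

u_1 = (-3/2, -1/2, -1)

Step 1: u_0 = a_0 = (-2, -2, 4).
Step 2: u_1 = a_1 − (5/4)·u_0 = (-3/2, -1/2, -1).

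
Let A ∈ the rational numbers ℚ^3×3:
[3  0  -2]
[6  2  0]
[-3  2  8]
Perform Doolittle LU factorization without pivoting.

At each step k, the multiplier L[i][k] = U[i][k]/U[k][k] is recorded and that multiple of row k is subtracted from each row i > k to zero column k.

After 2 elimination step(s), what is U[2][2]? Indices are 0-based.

U[2][2] = 2

[col 0] pivot 3
  R1 -= 2*R0 → (0, 2, 4)  (L[1][0] := 2)
  R2 -= -1*R0 → (0, 2, 6)  (L[2][0] := -1)
[col 1] pivot 2
  R2 -= 1*R1 → (0, 0, 2)  (L[2][1] := 1)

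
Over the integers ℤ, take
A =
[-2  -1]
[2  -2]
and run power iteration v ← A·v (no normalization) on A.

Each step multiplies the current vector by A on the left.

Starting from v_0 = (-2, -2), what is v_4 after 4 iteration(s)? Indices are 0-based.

v_4 = (24, 120)

v_0 = (-2, -2).
v_1 = A·v_0 = (6, 0).
v_2 = A·v_1 = (-12, 12).
v_3 = A·v_2 = (12, -48).
v_4 = A·v_3 = (24, 120).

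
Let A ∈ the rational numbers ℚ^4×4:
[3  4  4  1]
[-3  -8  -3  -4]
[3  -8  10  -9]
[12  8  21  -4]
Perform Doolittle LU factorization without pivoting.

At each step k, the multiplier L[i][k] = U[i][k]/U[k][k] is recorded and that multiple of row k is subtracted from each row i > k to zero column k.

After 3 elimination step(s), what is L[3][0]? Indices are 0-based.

k=0: U[0][0]=3
  eliminate (1,0): mult=-1, new row 1: (0, -4, 1, -3); set L[1][0]=-1
  eliminate (2,0): mult=1, new row 2: (0, -12, 6, -10); set L[2][0]=1
  eliminate (3,0): mult=4, new row 3: (0, -8, 5, -8); set L[3][0]=4
k=1: U[1][1]=-4
  eliminate (2,1): mult=3, new row 2: (0, 0, 3, -1); set L[2][1]=3
  eliminate (3,1): mult=2, new row 3: (0, 0, 3, -2); set L[3][1]=2
k=2: U[2][2]=3
  eliminate (3,2): mult=1, new row 3: (0, 0, 0, -1); set L[3][2]=1

L[3][0] = 4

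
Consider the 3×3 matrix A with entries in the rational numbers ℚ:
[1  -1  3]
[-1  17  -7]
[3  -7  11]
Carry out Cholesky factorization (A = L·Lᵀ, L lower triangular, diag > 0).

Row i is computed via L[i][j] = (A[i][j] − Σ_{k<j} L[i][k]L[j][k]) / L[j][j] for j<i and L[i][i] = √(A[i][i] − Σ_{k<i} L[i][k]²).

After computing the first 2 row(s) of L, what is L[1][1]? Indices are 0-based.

L[1][1] = 4

Step 1: L[0][0] = √(1) = 1.
  L[1][0] = (-1) / L[0][0] = -1.
Step 2: L[1][1] = √(16) = 4.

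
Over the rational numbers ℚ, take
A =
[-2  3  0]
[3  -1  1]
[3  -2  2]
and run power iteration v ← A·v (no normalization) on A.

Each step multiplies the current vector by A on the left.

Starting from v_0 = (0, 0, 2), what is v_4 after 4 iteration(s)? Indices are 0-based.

v_4 = (72, -16, -14)

v_0 = (0, 0, 2).
v_1 = A·v_0 = (0, 2, 4).
v_2 = A·v_1 = (6, 2, 4).
v_3 = A·v_2 = (-6, 20, 22).
v_4 = A·v_3 = (72, -16, -14).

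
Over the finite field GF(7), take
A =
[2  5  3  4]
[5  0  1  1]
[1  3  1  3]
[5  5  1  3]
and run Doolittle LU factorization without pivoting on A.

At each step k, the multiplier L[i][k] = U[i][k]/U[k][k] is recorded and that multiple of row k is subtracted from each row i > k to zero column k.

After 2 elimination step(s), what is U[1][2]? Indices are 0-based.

k=0: U[0][0]=2
  eliminate (1,0): mult=6, new row 1: (0, 5, 4, 5); set L[1][0]=6
  eliminate (2,0): mult=4, new row 2: (0, 4, 3, 1); set L[2][0]=4
  eliminate (3,0): mult=6, new row 3: (0, 3, 4, 0); set L[3][0]=6
k=1: U[1][1]=5
  eliminate (2,1): mult=5, new row 2: (0, 0, 4, 4); set L[2][1]=5
  eliminate (3,1): mult=2, new row 3: (0, 0, 3, 4); set L[3][1]=2

U[1][2] = 4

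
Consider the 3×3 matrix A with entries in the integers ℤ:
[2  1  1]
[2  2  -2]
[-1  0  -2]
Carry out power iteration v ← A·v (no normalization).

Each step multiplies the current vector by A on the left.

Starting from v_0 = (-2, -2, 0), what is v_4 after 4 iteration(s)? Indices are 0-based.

v_0 = (-2, -2, 0).
v_1 = A·v_0 = (-6, -8, 2).
v_2 = A·v_1 = (-18, -32, 2).
v_3 = A·v_2 = (-66, -104, 14).
v_4 = A·v_3 = (-222, -368, 38).

v_4 = (-222, -368, 38)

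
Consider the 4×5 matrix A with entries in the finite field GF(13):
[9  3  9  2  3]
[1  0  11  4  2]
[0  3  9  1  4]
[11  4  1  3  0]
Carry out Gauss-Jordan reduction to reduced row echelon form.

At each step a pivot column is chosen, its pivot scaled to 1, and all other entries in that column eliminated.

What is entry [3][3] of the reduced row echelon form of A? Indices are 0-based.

pivot(0,0)=9: scale R0 → (1, 9, 1, 6, 9)
  clear (1,0): R1 −= (1)R0 → (0, 4, 10, 11, 6)
  clear (3,0): R3 −= (11)R0 → (0, 9, 3, 2, 5)
pivot(1,1)=4: scale R1 → (0, 1, 9, 6, 8)
  clear (0,1): R0 −= (9)R1 → (1, 0, 11, 4, 2)
  clear (2,1): R2 −= (3)R1 → (0, 0, 8, 9, 6)
  clear (3,1): R3 −= (9)R1 → (0, 0, 0, 0, 11)
pivot(2,2)=8: scale R2 → (0, 0, 1, 6, 4)
  clear (0,2): R0 −= (11)R2 → (1, 0, 0, 3, 10)
  clear (1,2): R1 −= (9)R2 → (0, 1, 0, 4, 11)
col 3: no nonzero at/below row 3; advance.
pivot(3,4)=11: scale R3 → (0, 0, 0, 0, 1)
  clear (0,4): R0 −= (10)R3 → (1, 0, 0, 3, 0)
  clear (1,4): R1 −= (11)R3 → (0, 1, 0, 4, 0)
  clear (2,4): R2 −= (4)R3 → (0, 0, 1, 6, 0)

M[3][3] = 0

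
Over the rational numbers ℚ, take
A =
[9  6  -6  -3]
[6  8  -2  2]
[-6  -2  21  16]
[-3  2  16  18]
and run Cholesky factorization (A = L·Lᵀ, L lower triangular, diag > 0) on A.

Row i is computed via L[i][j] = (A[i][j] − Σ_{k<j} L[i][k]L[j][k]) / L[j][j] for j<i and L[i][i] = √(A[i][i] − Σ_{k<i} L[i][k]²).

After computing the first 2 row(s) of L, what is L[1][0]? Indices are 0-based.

L[1][0] = 2

Step 1: L[0][0] = √(9) = 3.
  L[1][0] = (6) / L[0][0] = 2.
Step 2: L[1][1] = √(4) = 2.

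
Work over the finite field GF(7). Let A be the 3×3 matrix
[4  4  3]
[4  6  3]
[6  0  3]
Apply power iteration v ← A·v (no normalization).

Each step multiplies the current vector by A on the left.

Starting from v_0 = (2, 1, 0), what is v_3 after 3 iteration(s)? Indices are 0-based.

v_3 = (2, 2, 2)

v_0 = (2, 1, 0).
v_1 = A·v_0 = (5, 0, 5).
v_2 = A·v_1 = (0, 0, 3).
v_3 = A·v_2 = (2, 2, 2).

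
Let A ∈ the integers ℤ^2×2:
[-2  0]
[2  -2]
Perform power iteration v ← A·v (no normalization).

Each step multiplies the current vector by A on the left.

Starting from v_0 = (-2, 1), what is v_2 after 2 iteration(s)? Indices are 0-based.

v_0 = (-2, 1).
v_1 = A·v_0 = (4, -6).
v_2 = A·v_1 = (-8, 20).

v_2 = (-8, 20)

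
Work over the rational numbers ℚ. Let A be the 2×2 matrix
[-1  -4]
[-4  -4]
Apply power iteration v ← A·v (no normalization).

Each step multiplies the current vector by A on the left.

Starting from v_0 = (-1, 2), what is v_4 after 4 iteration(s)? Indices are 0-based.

v_0 = (-1, 2).
v_1 = A·v_0 = (-7, -4).
v_2 = A·v_1 = (23, 44).
v_3 = A·v_2 = (-199, -268).
v_4 = A·v_3 = (1271, 1868).

v_4 = (1271, 1868)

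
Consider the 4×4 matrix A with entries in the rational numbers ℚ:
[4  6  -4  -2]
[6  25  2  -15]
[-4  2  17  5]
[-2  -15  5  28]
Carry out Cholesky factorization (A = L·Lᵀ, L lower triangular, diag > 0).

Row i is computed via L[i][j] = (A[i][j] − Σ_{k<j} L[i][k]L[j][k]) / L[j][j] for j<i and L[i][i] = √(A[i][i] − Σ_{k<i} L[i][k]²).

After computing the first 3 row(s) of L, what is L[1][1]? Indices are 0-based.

Step 1: L[0][0] = √(4) = 2.
  L[1][0] = (6) / L[0][0] = 3.
Step 2: L[1][1] = √(16) = 4.
  L[2][0] = (-4) / L[0][0] = -2.
  L[2][1] = (8) / L[1][1] = 2.
Step 3: L[2][2] = √(9) = 3.

L[1][1] = 4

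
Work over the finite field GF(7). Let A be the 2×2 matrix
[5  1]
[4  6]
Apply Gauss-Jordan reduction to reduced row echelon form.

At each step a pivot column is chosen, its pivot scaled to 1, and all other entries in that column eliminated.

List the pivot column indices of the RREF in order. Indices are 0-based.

pivot(0,0)=5: scale R0 → (1, 3)
  clear (1,0): R1 −= (4)R0 → (0, 1)
pivot(1,1)=1: scale R1 → (0, 1)
  clear (0,1): R0 −= (3)R1 → (1, 0)

pivot columns: 0, 1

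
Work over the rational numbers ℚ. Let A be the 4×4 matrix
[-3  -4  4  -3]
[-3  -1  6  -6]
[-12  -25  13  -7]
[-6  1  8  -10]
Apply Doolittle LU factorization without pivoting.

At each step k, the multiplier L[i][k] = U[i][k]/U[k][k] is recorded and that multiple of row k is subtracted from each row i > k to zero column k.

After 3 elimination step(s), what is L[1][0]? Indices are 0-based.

L[1][0] = 1

[col 0] pivot -3
  R1 -= 1*R0 → (0, 3, 2, -3)  (L[1][0] := 1)
  R2 -= 4*R0 → (0, -9, -3, 5)  (L[2][0] := 4)
  R3 -= 2*R0 → (0, 9, 0, -4)  (L[3][0] := 2)
[col 1] pivot 3
  R2 -= -3*R1 → (0, 0, 3, -4)  (L[2][1] := -3)
  R3 -= 3*R1 → (0, 0, -6, 5)  (L[3][1] := 3)
[col 2] pivot 3
  R3 -= -2*R2 → (0, 0, 0, -3)  (L[3][2] := -2)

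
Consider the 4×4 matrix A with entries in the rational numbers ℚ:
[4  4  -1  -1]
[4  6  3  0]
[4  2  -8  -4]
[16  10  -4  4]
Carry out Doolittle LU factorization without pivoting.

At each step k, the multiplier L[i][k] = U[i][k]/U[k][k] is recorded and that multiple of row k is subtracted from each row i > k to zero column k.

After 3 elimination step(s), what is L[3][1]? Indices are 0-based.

k=0: U[0][0]=4
  eliminate (1,0): mult=1, new row 1: (0, 2, 4, 1); set L[1][0]=1
  eliminate (2,0): mult=1, new row 2: (0, -2, -7, -3); set L[2][0]=1
  eliminate (3,0): mult=4, new row 3: (0, -6, 0, 8); set L[3][0]=4
k=1: U[1][1]=2
  eliminate (2,1): mult=-1, new row 2: (0, 0, -3, -2); set L[2][1]=-1
  eliminate (3,1): mult=-3, new row 3: (0, 0, 12, 11); set L[3][1]=-3
k=2: U[2][2]=-3
  eliminate (3,2): mult=-4, new row 3: (0, 0, 0, 3); set L[3][2]=-4

L[3][1] = -3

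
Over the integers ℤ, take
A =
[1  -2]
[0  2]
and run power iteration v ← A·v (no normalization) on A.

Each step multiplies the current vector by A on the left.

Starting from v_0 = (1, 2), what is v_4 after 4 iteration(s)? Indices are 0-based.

v_0 = (1, 2).
v_1 = A·v_0 = (-3, 4).
v_2 = A·v_1 = (-11, 8).
v_3 = A·v_2 = (-27, 16).
v_4 = A·v_3 = (-59, 32).

v_4 = (-59, 32)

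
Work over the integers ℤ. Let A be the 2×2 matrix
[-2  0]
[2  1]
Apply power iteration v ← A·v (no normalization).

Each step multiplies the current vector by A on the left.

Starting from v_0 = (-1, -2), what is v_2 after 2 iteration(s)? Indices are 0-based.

v_0 = (-1, -2).
v_1 = A·v_0 = (2, -4).
v_2 = A·v_1 = (-4, 0).

v_2 = (-4, 0)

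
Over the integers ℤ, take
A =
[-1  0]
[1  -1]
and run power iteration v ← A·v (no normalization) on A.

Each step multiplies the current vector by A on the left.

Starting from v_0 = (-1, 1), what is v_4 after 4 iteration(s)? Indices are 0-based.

v_4 = (-1, 5)

v_0 = (-1, 1).
v_1 = A·v_0 = (1, -2).
v_2 = A·v_1 = (-1, 3).
v_3 = A·v_2 = (1, -4).
v_4 = A·v_3 = (-1, 5).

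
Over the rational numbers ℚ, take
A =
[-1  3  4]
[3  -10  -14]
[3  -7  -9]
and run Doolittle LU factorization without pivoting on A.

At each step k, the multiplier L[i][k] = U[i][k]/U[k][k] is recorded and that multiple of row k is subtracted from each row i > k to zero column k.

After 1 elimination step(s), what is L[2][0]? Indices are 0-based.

L[2][0] = -3

Step 1: pivot at (0,0) is -1.
  row1 ← row1 − (-3)·row0  ⇒  L[1][0]=-3, U row1=(0, -1, -2)
  row2 ← row2 − (-3)·row0  ⇒  L[2][0]=-3, U row2=(0, 2, 3)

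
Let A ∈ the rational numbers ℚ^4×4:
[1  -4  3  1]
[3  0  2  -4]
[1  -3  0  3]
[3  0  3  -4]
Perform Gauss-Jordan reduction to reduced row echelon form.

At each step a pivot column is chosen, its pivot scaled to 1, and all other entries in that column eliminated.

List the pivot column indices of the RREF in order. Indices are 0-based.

pivot columns: 0, 1, 2, 3

step 1: normalize row 0 (÷1) = (1, -4, 3, 1)
  row 1: subtract 3×row0 = (0, 12, -7, -7)
  row 2: subtract 1×row0 = (0, 1, -3, 2)
  row 3: subtract 3×row0 = (0, 12, -6, -7)
step 2: normalize row 1 (÷12) = (0, 1, -7/12, -7/12)
  row 0: subtract -4×row1 = (1, 0, 2/3, -4/3)
  row 2: subtract 1×row1 = (0, 0, -29/12, 31/12)
  row 3: subtract 12×row1 = (0, 0, 1, 0)
step 3: normalize row 2 (÷-29/12) = (0, 0, 1, -31/29)
  row 0: subtract 2/3×row2 = (1, 0, 0, -18/29)
  row 1: subtract -7/12×row2 = (0, 1, 0, -35/29)
  row 3: subtract 1×row2 = (0, 0, 0, 31/29)
step 4: normalize row 3 (÷31/29) = (0, 0, 0, 1)
  row 0: subtract -18/29×row3 = (1, 0, 0, 0)
  row 1: subtract -35/29×row3 = (0, 1, 0, 0)
  row 2: subtract -31/29×row3 = (0, 0, 1, 0)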